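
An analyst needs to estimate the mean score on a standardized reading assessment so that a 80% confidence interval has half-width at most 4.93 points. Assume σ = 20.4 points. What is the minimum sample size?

29

For a mean, the margin of error is E = z·σ/√n, so n = (zσ/E)².
At 80% confidence, z = 1.282.
n = (1.282 × 20.4 / 4.93)² = 28.14
Round up: n = 29.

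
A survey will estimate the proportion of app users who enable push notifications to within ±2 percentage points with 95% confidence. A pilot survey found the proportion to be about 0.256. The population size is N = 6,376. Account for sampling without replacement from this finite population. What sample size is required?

1422

For a proportion with margin E = 0.02 at 95% confidence, z = 1.960.
n = p̂(1−p̂)(z/E)² = 0.256 × 0.744 × (1.960/0.02)² = 1829.22 — call this n₀.
Finite-population correction with N = 6,376: n = n₀ / (1 + (n₀−1)/N) = 1829.22 / 1.287 = 1421.31
Round up: n = 1422.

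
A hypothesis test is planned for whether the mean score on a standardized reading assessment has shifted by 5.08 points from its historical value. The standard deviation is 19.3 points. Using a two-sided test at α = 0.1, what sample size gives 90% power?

For a one-sample z-test, n = ((z_{α/2} + z_β)·σ/δ)².
z_{α/2} = 1.645 (two-sided α = 0.1); z_β = 1.282 (power 90% → β = 0.1).
n = (2.927 × 19.3 / 5.08)² = 123.66
Round up: n = 124.

124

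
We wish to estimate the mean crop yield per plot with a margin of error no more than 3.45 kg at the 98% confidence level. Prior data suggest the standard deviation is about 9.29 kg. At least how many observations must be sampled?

For a mean, the margin of error is E = z·σ/√n, so n = (zσ/E)².
At 98% confidence, z = 2.326.
n = (2.326 × 9.29 / 3.45)² = 39.23
Round up: n = 40.

40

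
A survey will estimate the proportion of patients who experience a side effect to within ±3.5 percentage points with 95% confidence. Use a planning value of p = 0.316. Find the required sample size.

For a proportion with margin E = 0.035 at 95% confidence, z = 1.960.
n = p̂(1−p̂)(z/E)² = 0.316 × 0.684 × (1.960/0.035)² = 677.83
Round up: n = 678.

n = 678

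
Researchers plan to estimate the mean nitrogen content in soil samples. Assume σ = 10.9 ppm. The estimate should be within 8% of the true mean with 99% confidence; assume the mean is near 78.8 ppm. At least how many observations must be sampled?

For a mean, the margin of error is E = z·σ/√n, so n = (zσ/E)².
At 99% confidence, z = 2.576.
E = 8% of 78.8 = 6.304 ppm.
n = (2.576 × 10.9 / 6.304)² = 19.84
Round up: n = 20.

20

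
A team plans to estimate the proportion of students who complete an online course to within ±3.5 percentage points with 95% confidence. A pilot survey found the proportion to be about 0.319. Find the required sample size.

682

For a proportion with margin E = 0.035 at 95% confidence, z = 1.960.
n = p̂(1−p̂)(z/E)² = 0.319 × 0.681 × (1.960/0.035)² = 681.26
Round up: n = 682.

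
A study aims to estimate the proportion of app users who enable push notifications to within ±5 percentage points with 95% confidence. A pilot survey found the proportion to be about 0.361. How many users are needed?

For a proportion with margin E = 0.05 at 95% confidence, z = 1.960.
n = p̂(1−p̂)(z/E)² = 0.361 × 0.639 × (1.960/0.05)² = 354.47
Round up: n = 355.

355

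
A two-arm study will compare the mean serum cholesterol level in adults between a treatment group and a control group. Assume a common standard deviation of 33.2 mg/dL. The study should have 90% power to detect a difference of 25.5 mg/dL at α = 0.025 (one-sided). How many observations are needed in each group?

36 per group

For two equal groups, n per group = 2·((z_α + z_β)·σ/δ)².
z_α = 1.960; z_β = 1.282 (power 90%).
n = 2 × (3.242 × 33.2 / 25.5)² = 2 × 17.82 = 35.64
Round up: n = 36 per group.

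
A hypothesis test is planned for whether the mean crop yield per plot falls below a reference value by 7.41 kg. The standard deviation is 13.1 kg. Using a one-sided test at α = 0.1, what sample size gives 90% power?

For a one-sample z-test, n = ((z_α + z_β)·σ/δ)².
z_α = 1.282 (one-sided α = 0.1); z_β = 1.282 (power 90% → β = 0.1).
n = (2.564 × 13.1 / 7.41)² = 20.55
Round up: n = 21.

21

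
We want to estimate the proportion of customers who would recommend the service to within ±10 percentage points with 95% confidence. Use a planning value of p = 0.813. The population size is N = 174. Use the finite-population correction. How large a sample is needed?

44

For a proportion with margin E = 0.1 at 95% confidence, z = 1.960.
n = p̂(1−p̂)(z/E)² = 0.813 × 0.187 × (1.960/0.1)² = 58.40 — call this n₀.
Finite-population correction with N = 174: n = n₀ / (1 + (n₀−1)/N) = 58.40 / 1.33 = 43.91
Round up: n = 44.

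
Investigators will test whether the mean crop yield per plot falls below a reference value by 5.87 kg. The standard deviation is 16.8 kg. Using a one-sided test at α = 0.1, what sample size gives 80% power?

n = 37

For a one-sample z-test, n = ((z_α + z_β)·σ/δ)².
z_α = 1.282 (one-sided α = 0.1); z_β = 0.842 (power 80% → β = 0.2).
n = (2.124 × 16.8 / 5.87)² = 36.95
Round up: n = 37.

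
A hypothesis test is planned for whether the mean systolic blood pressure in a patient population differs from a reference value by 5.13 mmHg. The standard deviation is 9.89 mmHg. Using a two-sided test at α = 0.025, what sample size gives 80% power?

36

For a one-sample z-test, n = ((z_{α/2} + z_β)·σ/δ)².
z_{α/2} = 2.241 (two-sided α = 0.025); z_β = 0.842 (power 80% → β = 0.2).
n = (3.083 × 9.89 / 5.13)² = 35.33
Round up: n = 36.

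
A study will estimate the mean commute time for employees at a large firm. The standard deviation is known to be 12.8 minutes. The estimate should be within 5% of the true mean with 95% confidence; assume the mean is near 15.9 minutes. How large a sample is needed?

996

For a mean, the margin of error is E = z·σ/√n, so n = (zσ/E)².
At 95% confidence, z = 1.960.
E = 5% of 15.9 = 0.795 minutes.
n = (1.960 × 12.8 / 0.795)² = 995.86
Round up: n = 996.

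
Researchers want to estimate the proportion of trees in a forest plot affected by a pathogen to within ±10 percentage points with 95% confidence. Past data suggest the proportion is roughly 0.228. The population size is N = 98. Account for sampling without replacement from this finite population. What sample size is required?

41

For a proportion with margin E = 0.1 at 95% confidence, z = 1.960.
n = p̂(1−p̂)(z/E)² = 0.228 × 0.772 × (1.960/0.1)² = 67.62 — call this n₀.
Finite-population correction with N = 98: n = n₀ / (1 + (n₀−1)/N) = 67.62 / 1.68 = 40.25
Round up: n = 41.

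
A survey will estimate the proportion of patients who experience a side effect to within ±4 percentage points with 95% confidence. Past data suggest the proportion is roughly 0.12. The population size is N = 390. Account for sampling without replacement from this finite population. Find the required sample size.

154

For a proportion with margin E = 0.04 at 95% confidence, z = 1.960.
n = p̂(1−p̂)(z/E)² = 0.12 × 0.88 × (1.960/0.04)² = 253.55 — call this n₀.
Finite-population correction with N = 390: n = n₀ / (1 + (n₀−1)/N) = 253.55 / 1.648 = 153.85
Round up: n = 154.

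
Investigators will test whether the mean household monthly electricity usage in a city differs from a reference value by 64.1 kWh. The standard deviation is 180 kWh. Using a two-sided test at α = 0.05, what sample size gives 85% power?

71

For a one-sample z-test, n = ((z_{α/2} + z_β)·σ/δ)².
z_{α/2} = 1.960 (two-sided α = 0.05); z_β = 1.036 (power 85% → β = 0.15).
n = (2.996 × 180 / 64.1)² = 70.78
Round up: n = 71.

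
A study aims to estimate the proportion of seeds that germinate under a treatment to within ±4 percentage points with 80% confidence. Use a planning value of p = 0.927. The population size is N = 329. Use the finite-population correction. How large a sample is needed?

58

For a proportion with margin E = 0.04 at 80% confidence, z = 1.282.
n = p̂(1−p̂)(z/E)² = 0.927 × 0.073 × (1.282/0.04)² = 69.51 — call this n₀.
Finite-population correction with N = 329: n = n₀ / (1 + (n₀−1)/N) = 69.51 / 1.208 = 57.54
Round up: n = 58.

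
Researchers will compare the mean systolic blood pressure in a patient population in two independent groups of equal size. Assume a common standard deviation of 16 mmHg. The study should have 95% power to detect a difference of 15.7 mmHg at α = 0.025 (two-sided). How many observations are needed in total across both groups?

64 total

For two equal groups, n per group = 2·((z_{α/2} + z_β)·σ/δ)².
z_{α/2} = 2.241; z_β = 1.645 (power 95%).
n = 2 × (3.886 × 16 / 15.7)² = 2 × 15.68 = 31.36
Round up: n = 32 per group.
Total across both groups: 2 × 32 = 64.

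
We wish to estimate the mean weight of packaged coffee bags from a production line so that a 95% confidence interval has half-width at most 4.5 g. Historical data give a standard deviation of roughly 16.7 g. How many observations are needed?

53

For a mean, the margin of error is E = z·σ/√n, so n = (zσ/E)².
At 95% confidence, z = 1.960.
n = (1.960 × 16.7 / 4.5)² = 52.91
Round up: n = 53.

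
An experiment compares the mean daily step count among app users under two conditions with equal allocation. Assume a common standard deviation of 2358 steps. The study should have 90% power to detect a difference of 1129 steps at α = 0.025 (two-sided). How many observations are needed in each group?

109 per group

For two equal groups, n per group = 2·((z_{α/2} + z_β)·σ/δ)².
z_{α/2} = 2.241; z_β = 1.282 (power 90%).
n = 2 × (3.523 × 2358 / 1129)² = 2 × 54.14 = 108.28
Round up: n = 109 per group.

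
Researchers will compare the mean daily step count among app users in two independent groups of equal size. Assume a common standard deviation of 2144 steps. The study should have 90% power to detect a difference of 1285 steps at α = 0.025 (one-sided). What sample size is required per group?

59 per group

For two equal groups, n per group = 2·((z_α + z_β)·σ/δ)².
z_α = 1.960; z_β = 1.282 (power 90%).
n = 2 × (3.242 × 2144 / 1285)² = 2 × 29.26 = 58.52
Round up: n = 59 per group.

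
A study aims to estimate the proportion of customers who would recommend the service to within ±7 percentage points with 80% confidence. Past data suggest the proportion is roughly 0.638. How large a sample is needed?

For a proportion with margin E = 0.07 at 80% confidence, z = 1.282.
n = p̂(1−p̂)(z/E)² = 0.638 × 0.362 × (1.282/0.07)² = 77.47
Round up: n = 78.

78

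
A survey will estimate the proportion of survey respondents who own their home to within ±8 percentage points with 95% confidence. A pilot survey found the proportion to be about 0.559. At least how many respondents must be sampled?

148

For a proportion with margin E = 0.08 at 95% confidence, z = 1.960.
n = p̂(1−p̂)(z/E)² = 0.559 × 0.441 × (1.960/0.08)² = 147.97
Round up: n = 148.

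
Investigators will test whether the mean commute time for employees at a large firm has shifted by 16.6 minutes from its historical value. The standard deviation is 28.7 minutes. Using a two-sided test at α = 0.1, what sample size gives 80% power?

19

For a one-sample z-test, n = ((z_{α/2} + z_β)·σ/δ)².
z_{α/2} = 1.645 (two-sided α = 0.1); z_β = 0.842 (power 80% → β = 0.2).
n = (2.487 × 28.7 / 16.6)² = 18.49
Round up: n = 19.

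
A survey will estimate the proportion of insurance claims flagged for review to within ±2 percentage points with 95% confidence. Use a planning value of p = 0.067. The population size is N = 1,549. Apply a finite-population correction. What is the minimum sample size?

433

For a proportion with margin E = 0.02 at 95% confidence, z = 1.960.
n = p̂(1−p̂)(z/E)² = 0.067 × 0.933 × (1.960/0.02)² = 600.36 — call this n₀.
Finite-population correction with N = 1,549: n = n₀ / (1 + (n₀−1)/N) = 600.36 / 1.387 = 432.85
Round up: n = 433.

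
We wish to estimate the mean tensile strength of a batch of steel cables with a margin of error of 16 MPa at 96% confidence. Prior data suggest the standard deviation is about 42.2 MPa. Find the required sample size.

n = 30

For a mean, the margin of error is E = z·σ/√n, so n = (zσ/E)².
At 96% confidence, z = 2.054.
n = (2.054 × 42.2 / 16)² = 29.35
Round up: n = 30.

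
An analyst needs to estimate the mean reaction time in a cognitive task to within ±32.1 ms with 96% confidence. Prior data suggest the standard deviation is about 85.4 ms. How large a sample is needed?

30

For a mean, the margin of error is E = z·σ/√n, so n = (zσ/E)².
At 96% confidence, z = 2.054.
n = (2.054 × 85.4 / 32.1)² = 29.86
Round up: n = 30.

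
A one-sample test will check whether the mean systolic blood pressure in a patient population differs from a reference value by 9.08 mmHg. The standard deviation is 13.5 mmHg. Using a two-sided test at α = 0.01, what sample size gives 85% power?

For a one-sample z-test, n = ((z_{α/2} + z_β)·σ/δ)².
z_{α/2} = 2.576 (two-sided α = 0.01); z_β = 1.036 (power 85% → β = 0.15).
n = (3.612 × 13.5 / 9.08)² = 28.84
Round up: n = 29.

29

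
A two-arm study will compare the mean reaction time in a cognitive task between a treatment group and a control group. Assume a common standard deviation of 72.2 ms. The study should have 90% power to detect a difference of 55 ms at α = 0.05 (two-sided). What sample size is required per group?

37 per group

For two equal groups, n per group = 2·((z_{α/2} + z_β)·σ/δ)².
z_{α/2} = 1.960; z_β = 1.282 (power 90%).
n = 2 × (3.242 × 72.2 / 55)² = 2 × 18.11 = 36.22
Round up: n = 37 per group.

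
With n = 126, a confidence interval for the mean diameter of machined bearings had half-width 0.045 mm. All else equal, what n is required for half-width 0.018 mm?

Margin of error scales as 1/√n, so n₂ = n₁·(E₁/E₂)².
n₂ = 126 × (0.045/0.018)² = 126 × 6.25 = 787.50
Round up: n₂ = 788.

n = 788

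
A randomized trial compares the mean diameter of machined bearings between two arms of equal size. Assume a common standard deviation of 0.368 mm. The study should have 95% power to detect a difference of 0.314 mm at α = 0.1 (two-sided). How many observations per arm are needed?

For two equal groups, n per group = 2·((z_{α/2} + z_β)·σ/δ)².
z_{α/2} = 1.645; z_β = 1.645 (power 95%).
n = 2 × (3.290 × 0.368 / 0.314)² = 2 × 14.87 = 29.74
Round up: n = 30 per group.

30 per group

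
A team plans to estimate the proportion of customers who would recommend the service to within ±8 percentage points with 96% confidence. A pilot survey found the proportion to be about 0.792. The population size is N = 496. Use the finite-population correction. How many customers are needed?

For a proportion with margin E = 0.08 at 96% confidence, z = 2.054.
n = p̂(1−p̂)(z/E)² = 0.792 × 0.208 × (2.054/0.08)² = 108.59 — call this n₀.
Finite-population correction with N = 496: n = n₀ / (1 + (n₀−1)/N) = 108.59 / 1.217 = 89.23
Round up: n = 90.

90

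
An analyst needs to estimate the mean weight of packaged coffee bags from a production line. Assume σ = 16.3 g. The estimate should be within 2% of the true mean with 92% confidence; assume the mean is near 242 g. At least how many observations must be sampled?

n = 35

For a mean, the margin of error is E = z·σ/√n, so n = (zσ/E)².
At 92% confidence, z = 1.751.
E = 2% of 242 = 4.84 g.
n = (1.751 × 16.3 / 4.84)² = 34.77
Round up: n = 35.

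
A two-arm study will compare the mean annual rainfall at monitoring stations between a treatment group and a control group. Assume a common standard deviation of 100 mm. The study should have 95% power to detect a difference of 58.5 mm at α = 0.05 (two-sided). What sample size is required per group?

76 per group

For two equal groups, n per group = 2·((z_{α/2} + z_β)·σ/δ)².
z_{α/2} = 1.960; z_β = 1.645 (power 95%).
n = 2 × (3.605 × 100 / 58.5)² = 2 × 37.98 = 75.96
Round up: n = 76 per group.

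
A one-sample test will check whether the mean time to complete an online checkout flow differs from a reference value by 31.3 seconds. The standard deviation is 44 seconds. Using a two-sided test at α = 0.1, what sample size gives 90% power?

For a one-sample z-test, n = ((z_{α/2} + z_β)·σ/δ)².
z_{α/2} = 1.645 (two-sided α = 0.1); z_β = 1.282 (power 90% → β = 0.1).
n = (2.927 × 44 / 31.3)² = 16.93
Round up: n = 17.

17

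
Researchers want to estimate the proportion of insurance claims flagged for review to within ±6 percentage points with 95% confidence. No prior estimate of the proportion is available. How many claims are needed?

267

For a proportion with margin E = 0.06 at 95% confidence, z = 1.960.
With no prior estimate, use p = 0.5, which maximizes p(1−p) at 0.25.
n = 0.25 × (z/E)² = 0.25 × (1.960/0.06)² = 266.78
Round up: n = 267.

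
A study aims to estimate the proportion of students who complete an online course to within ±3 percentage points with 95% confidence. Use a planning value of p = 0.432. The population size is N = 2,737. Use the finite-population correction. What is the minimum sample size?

n = 758

For a proportion with margin E = 0.03 at 95% confidence, z = 1.960.
n = p̂(1−p̂)(z/E)² = 0.432 × 0.568 × (1.960/0.03)² = 1047.37 — call this n₀.
Finite-population correction with N = 2,737: n = n₀ / (1 + (n₀−1)/N) = 1047.37 / 1.382 = 757.87
Round up: n = 758.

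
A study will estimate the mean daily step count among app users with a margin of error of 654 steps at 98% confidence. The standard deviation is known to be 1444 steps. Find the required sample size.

n = 27

For a mean, the margin of error is E = z·σ/√n, so n = (zσ/E)².
At 98% confidence, z = 2.326.
n = (2.326 × 1444 / 654)² = 26.38
Round up: n = 27.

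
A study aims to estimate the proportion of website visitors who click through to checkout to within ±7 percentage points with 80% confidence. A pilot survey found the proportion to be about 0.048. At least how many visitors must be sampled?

n = 16

For a proportion with margin E = 0.07 at 80% confidence, z = 1.282.
n = p̂(1−p̂)(z/E)² = 0.048 × 0.952 × (1.282/0.07)² = 15.33
Round up: n = 16.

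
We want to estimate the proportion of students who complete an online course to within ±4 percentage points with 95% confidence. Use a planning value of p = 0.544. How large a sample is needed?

n = 596

For a proportion with margin E = 0.04 at 95% confidence, z = 1.960.
n = p̂(1−p̂)(z/E)² = 0.544 × 0.456 × (1.960/0.04)² = 595.60
Round up: n = 596.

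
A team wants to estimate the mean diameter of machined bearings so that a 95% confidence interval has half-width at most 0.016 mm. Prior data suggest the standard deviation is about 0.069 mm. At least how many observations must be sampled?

For a mean, the margin of error is E = z·σ/√n, so n = (zσ/E)².
At 95% confidence, z = 1.960.
n = (1.960 × 0.069 / 0.016)² = 71.44
Round up: n = 72.

n = 72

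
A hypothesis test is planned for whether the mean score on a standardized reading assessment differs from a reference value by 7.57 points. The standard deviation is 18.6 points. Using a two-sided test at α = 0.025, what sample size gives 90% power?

75

For a one-sample z-test, n = ((z_{α/2} + z_β)·σ/δ)².
z_{α/2} = 2.241 (two-sided α = 0.025); z_β = 1.282 (power 90% → β = 0.1).
n = (3.523 × 18.6 / 7.57)² = 74.93
Round up: n = 75.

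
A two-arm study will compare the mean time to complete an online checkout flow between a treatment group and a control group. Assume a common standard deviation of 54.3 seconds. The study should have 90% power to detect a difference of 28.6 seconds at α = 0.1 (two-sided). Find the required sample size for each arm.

62 per group

For two equal groups, n per group = 2·((z_{α/2} + z_β)·σ/δ)².
z_{α/2} = 1.645; z_β = 1.282 (power 90%).
n = 2 × (2.927 × 54.3 / 28.6)² = 2 × 30.88 = 61.76
Round up: n = 62 per group.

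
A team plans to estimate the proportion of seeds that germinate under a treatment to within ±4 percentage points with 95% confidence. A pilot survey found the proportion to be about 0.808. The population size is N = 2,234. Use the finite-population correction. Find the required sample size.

For a proportion with margin E = 0.04 at 95% confidence, z = 1.960.
n = p̂(1−p̂)(z/E)² = 0.808 × 0.192 × (1.960/0.04)² = 372.48 — call this n₀.
Finite-population correction with N = 2,234: n = n₀ / (1 + (n₀−1)/N) = 372.48 / 1.166 = 319.45
Round up: n = 320.

320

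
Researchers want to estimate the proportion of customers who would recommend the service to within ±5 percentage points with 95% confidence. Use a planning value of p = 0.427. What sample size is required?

376

For a proportion with margin E = 0.05 at 95% confidence, z = 1.960.
n = p̂(1−p̂)(z/E)² = 0.427 × 0.573 × (1.960/0.05)² = 375.97
Round up: n = 376.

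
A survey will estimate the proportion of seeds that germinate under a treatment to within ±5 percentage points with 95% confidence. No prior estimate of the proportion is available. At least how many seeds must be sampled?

For a proportion with margin E = 0.05 at 95% confidence, z = 1.960.
With no prior estimate, use p = 0.5, which maximizes p(1−p) at 0.25.
n = 0.25 × (z/E)² = 0.25 × (1.960/0.05)² = 384.16
Round up: n = 385.

385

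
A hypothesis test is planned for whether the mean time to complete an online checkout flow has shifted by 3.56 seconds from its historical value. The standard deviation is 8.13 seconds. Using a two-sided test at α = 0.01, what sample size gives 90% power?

n = 78

For a one-sample z-test, n = ((z_{α/2} + z_β)·σ/δ)².
z_{α/2} = 2.576 (two-sided α = 0.01); z_β = 1.282 (power 90% → β = 0.1).
n = (3.858 × 8.13 / 3.56)² = 77.63
Round up: n = 78.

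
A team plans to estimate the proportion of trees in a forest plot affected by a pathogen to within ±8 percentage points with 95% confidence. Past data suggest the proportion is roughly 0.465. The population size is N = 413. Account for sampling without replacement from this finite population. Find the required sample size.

For a proportion with margin E = 0.08 at 95% confidence, z = 1.960.
n = p̂(1−p̂)(z/E)² = 0.465 × 0.535 × (1.960/0.08)² = 149.33 — call this n₀.
Finite-population correction with N = 413: n = n₀ / (1 + (n₀−1)/N) = 149.33 / 1.359 = 109.88
Round up: n = 110.

110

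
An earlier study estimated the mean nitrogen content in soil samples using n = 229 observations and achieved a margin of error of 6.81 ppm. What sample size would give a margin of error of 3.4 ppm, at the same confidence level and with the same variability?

n = 919

Margin of error scales as 1/√n, so n₂ = n₁·(E₁/E₂)².
n₂ = 229 × (6.81/3.4)² = 229 × 4.012 = 918.75
Round up: n₂ = 919.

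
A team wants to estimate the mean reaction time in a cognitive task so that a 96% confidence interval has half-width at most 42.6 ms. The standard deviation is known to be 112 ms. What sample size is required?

For a mean, the margin of error is E = z·σ/√n, so n = (zσ/E)².
At 96% confidence, z = 2.054.
n = (2.054 × 112 / 42.6)² = 29.16
Round up: n = 30.

30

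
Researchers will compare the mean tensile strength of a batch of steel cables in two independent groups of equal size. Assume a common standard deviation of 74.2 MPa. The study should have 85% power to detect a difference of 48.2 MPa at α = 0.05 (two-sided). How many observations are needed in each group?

For two equal groups, n per group = 2·((z_{α/2} + z_β)·σ/δ)².
z_{α/2} = 1.960; z_β = 1.036 (power 85%).
n = 2 × (2.996 × 74.2 / 48.2)² = 2 × 21.27 = 42.54
Round up: n = 43 per group.

43 per group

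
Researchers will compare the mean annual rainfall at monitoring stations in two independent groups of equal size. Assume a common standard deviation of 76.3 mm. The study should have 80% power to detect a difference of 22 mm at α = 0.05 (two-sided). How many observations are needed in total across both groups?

For two equal groups, n per group = 2·((z_{α/2} + z_β)·σ/δ)².
z_{α/2} = 1.960; z_β = 0.842 (power 80%).
n = 2 × (2.802 × 76.3 / 22)² = 2 × 94.44 = 188.88
Round up: n = 189 per group.
Total across both groups: 2 × 189 = 378.

378 total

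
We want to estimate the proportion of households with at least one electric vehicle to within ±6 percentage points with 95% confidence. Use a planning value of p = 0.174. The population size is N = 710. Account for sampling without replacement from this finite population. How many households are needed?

For a proportion with margin E = 0.06 at 95% confidence, z = 1.960.
n = p̂(1−p̂)(z/E)² = 0.174 × 0.826 × (1.960/0.06)² = 153.37 — call this n₀.
Finite-population correction with N = 710: n = n₀ / (1 + (n₀−1)/N) = 153.37 / 1.215 = 126.23
Round up: n = 127.

127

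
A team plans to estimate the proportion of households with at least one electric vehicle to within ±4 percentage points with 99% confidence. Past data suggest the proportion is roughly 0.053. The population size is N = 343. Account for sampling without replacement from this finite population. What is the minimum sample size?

For a proportion with margin E = 0.04 at 99% confidence, z = 2.576.
n = p̂(1−p̂)(z/E)² = 0.053 × 0.947 × (2.576/0.04)² = 208.16 — call this n₀.
Finite-population correction with N = 343: n = n₀ / (1 + (n₀−1)/N) = 208.16 / 1.604 = 129.78
Round up: n = 130.

130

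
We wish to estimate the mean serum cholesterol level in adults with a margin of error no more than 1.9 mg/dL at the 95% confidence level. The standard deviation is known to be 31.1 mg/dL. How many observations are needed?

For a mean, the margin of error is E = z·σ/√n, so n = (zσ/E)².
At 95% confidence, z = 1.960.
n = (1.960 × 31.1 / 1.9)² = 1029.26
Round up: n = 1030.

1030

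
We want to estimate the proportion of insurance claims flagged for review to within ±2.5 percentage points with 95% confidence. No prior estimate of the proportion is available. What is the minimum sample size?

For a proportion with margin E = 0.025 at 95% confidence, z = 1.960.
With no prior estimate, use p = 0.5, which maximizes p(1−p) at 0.25.
n = 0.25 × (z/E)² = 0.25 × (1.960/0.025)² = 1536.64
Round up: n = 1537.

1537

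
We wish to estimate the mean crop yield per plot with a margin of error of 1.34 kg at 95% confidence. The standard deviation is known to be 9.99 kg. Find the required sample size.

For a mean, the margin of error is E = z·σ/√n, so n = (zσ/E)².
At 95% confidence, z = 1.960.
n = (1.960 × 9.99 / 1.34)² = 213.52
Round up: n = 214.

214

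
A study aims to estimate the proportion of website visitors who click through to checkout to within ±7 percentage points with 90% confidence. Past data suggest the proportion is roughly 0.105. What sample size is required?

n = 52

For a proportion with margin E = 0.07 at 90% confidence, z = 1.645.
n = p̂(1−p̂)(z/E)² = 0.105 × 0.895 × (1.645/0.07)² = 51.90
Round up: n = 52.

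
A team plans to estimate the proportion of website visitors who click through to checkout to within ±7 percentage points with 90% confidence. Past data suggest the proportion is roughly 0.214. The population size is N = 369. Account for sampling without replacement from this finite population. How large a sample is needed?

For a proportion with margin E = 0.07 at 90% confidence, z = 1.645.
n = p̂(1−p̂)(z/E)² = 0.214 × 0.786 × (1.645/0.07)² = 92.89 — call this n₀.
Finite-population correction with N = 369: n = n₀ / (1 + (n₀−1)/N) = 92.89 / 1.249 = 74.37
Round up: n = 75.

75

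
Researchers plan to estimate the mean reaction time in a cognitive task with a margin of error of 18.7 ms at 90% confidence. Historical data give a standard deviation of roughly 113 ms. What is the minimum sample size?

n = 99

For a mean, the margin of error is E = z·σ/√n, so n = (zσ/E)².
At 90% confidence, z = 1.645.
n = (1.645 × 113 / 18.7)² = 98.81
Round up: n = 99.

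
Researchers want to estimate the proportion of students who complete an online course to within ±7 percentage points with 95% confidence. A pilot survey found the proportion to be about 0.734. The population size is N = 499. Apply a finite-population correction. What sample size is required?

n = 118

For a proportion with margin E = 0.07 at 95% confidence, z = 1.960.
n = p̂(1−p̂)(z/E)² = 0.734 × 0.266 × (1.960/0.07)² = 153.07 — call this n₀.
Finite-population correction with N = 499: n = n₀ / (1 + (n₀−1)/N) = 153.07 / 1.305 = 117.30
Round up: n = 118.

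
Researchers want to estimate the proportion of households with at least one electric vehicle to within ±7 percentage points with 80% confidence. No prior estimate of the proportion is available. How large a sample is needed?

84

For a proportion with margin E = 0.07 at 80% confidence, z = 1.282.
With no prior estimate, use p = 0.5, which maximizes p(1−p) at 0.25.
n = 0.25 × (z/E)² = 0.25 × (1.282/0.07)² = 83.85
Round up: n = 84.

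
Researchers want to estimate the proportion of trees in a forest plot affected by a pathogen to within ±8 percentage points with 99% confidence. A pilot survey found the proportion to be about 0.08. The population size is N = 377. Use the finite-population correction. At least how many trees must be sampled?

For a proportion with margin E = 0.08 at 99% confidence, z = 2.576.
n = p̂(1−p̂)(z/E)² = 0.08 × 0.92 × (2.576/0.08)² = 76.31 — call this n₀.
Finite-population correction with N = 377: n = n₀ / (1 + (n₀−1)/N) = 76.31 / 1.2 = 63.59
Round up: n = 64.

64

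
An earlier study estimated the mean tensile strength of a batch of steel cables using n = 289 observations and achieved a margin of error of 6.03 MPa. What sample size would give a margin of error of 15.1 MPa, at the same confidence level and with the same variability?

Margin of error scales as 1/√n, so n₂ = n₁·(E₁/E₂)².
n₂ = 289 × (6.03/15.1)² = 289 × 0.1595 = 46.10
Round up: n₂ = 47.

47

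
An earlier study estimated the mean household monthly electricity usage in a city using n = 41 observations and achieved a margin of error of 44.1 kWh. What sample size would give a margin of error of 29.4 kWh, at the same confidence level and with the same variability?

93

Margin of error scales as 1/√n, so n₂ = n₁·(E₁/E₂)².
n₂ = 41 × (44.1/29.4)² = 41 × 2.25 = 92.25
Round up: n₂ = 93.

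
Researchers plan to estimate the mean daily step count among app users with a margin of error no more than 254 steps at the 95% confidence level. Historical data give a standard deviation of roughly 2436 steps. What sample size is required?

For a mean, the margin of error is E = z·σ/√n, so n = (zσ/E)².
At 95% confidence, z = 1.960.
n = (1.960 × 2436 / 254)² = 353.35
Round up: n = 354.

354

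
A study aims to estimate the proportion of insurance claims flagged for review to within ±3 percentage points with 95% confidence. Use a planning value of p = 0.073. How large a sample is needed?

For a proportion with margin E = 0.03 at 95% confidence, z = 1.960.
n = p̂(1−p̂)(z/E)² = 0.073 × 0.927 × (1.960/0.03)² = 288.85
Round up: n = 289.

289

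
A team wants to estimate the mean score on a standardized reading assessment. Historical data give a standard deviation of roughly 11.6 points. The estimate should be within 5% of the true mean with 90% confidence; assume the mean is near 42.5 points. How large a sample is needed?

n = 81

For a mean, the margin of error is E = z·σ/√n, so n = (zσ/E)².
At 90% confidence, z = 1.645.
E = 5% of 42.5 = 2.125 points.
n = (1.645 × 11.6 / 2.125)² = 80.64
Round up: n = 81.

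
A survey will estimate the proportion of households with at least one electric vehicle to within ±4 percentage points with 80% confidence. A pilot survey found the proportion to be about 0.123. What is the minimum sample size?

For a proportion with margin E = 0.04 at 80% confidence, z = 1.282.
n = p̂(1−p̂)(z/E)² = 0.123 × 0.877 × (1.282/0.04)² = 110.81
Round up: n = 111.

111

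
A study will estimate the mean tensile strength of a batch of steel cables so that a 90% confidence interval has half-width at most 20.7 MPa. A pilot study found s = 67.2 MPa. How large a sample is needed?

n = 29

For a mean, the margin of error is E = z·σ/√n, so n = (zσ/E)².
At 90% confidence, z = 1.645.
n = (1.645 × 67.2 / 20.7)² = 28.52
Round up: n = 29.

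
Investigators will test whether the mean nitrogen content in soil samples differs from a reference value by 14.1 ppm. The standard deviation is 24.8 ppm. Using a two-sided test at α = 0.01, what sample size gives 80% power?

For a one-sample z-test, n = ((z_{α/2} + z_β)·σ/δ)².
z_{α/2} = 2.576 (two-sided α = 0.01); z_β = 0.842 (power 80% → β = 0.2).
n = (3.418 × 24.8 / 14.1)² = 36.14
Round up: n = 37.

37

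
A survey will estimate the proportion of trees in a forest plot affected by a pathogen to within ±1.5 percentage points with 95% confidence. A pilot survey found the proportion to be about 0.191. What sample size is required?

For a proportion with margin E = 0.015 at 95% confidence, z = 1.960.
n = p̂(1−p̂)(z/E)² = 0.191 × 0.809 × (1.960/0.015)² = 2638.22
Round up: n = 2639.

2639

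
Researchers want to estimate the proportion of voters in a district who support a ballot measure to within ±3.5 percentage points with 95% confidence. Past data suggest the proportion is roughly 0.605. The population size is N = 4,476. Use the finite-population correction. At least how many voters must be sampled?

For a proportion with margin E = 0.035 at 95% confidence, z = 1.960.
n = p̂(1−p̂)(z/E)² = 0.605 × 0.395 × (1.960/0.035)² = 749.43 — call this n₀.
Finite-population correction with N = 4,476: n = n₀ / (1 + (n₀−1)/N) = 749.43 / 1.167 = 642.19
Round up: n = 643.

643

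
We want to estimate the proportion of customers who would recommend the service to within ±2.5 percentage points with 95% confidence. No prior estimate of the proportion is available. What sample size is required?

For a proportion with margin E = 0.025 at 95% confidence, z = 1.960.
With no prior estimate, use p = 0.5, which maximizes p(1−p) at 0.25.
n = 0.25 × (z/E)² = 0.25 × (1.960/0.025)² = 1536.64
Round up: n = 1537.

1537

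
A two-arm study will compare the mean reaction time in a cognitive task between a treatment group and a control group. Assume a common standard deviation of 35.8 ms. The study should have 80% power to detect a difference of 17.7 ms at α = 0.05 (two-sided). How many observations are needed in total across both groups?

130 total

For two equal groups, n per group = 2·((z_{α/2} + z_β)·σ/δ)².
z_{α/2} = 1.960; z_β = 0.842 (power 80%).
n = 2 × (2.802 × 35.8 / 17.7)² = 2 × 32.12 = 64.24
Round up: n = 65 per group.
Total across both groups: 2 × 65 = 130.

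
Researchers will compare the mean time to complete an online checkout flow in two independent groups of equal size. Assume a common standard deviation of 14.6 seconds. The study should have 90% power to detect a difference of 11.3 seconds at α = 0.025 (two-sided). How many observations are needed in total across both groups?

For two equal groups, n per group = 2·((z_{α/2} + z_β)·σ/δ)².
z_{α/2} = 2.241; z_β = 1.282 (power 90%).
n = 2 × (3.523 × 14.6 / 11.3)² = 2 × 20.72 = 41.44
Round up: n = 42 per group.
Total across both groups: 2 × 42 = 84.

84 total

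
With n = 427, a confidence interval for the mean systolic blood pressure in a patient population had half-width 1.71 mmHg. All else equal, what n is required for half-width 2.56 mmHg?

Margin of error scales as 1/√n, so n₂ = n₁·(E₁/E₂)².
n₂ = 427 × (1.71/2.56)² = 427 × 0.4462 = 190.53
Round up: n₂ = 191.

191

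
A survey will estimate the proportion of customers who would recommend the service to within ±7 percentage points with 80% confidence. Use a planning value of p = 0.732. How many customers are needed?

66

For a proportion with margin E = 0.07 at 80% confidence, z = 1.282.
n = p̂(1−p̂)(z/E)² = 0.732 × 0.268 × (1.282/0.07)² = 65.80
Round up: n = 66.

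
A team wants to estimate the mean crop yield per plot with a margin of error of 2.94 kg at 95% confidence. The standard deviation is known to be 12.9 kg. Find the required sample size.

74

For a mean, the margin of error is E = z·σ/√n, so n = (zσ/E)².
At 95% confidence, z = 1.960.
n = (1.960 × 12.9 / 2.94)² = 73.96
Round up: n = 74.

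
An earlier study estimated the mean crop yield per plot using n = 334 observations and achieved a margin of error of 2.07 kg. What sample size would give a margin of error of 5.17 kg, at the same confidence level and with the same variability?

54

Margin of error scales as 1/√n, so n₂ = n₁·(E₁/E₂)².
n₂ = 334 × (2.07/5.17)² = 334 × 0.1603 = 53.54
Round up: n₂ = 54.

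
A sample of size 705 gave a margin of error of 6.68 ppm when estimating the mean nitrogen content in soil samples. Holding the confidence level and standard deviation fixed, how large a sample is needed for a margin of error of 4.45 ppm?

1589

Margin of error scales as 1/√n, so n₂ = n₁·(E₁/E₂)².
n₂ = 705 × (6.68/4.45)² = 705 × 2.253 = 1588.37
Round up: n₂ = 1589.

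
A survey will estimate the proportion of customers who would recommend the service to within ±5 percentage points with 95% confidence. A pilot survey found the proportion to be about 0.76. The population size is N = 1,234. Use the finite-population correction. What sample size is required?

For a proportion with margin E = 0.05 at 95% confidence, z = 1.960.
n = p̂(1−p̂)(z/E)² = 0.76 × 0.24 × (1.960/0.05)² = 280.28 — call this n₀.
Finite-population correction with N = 1,234: n = n₀ / (1 + (n₀−1)/N) = 280.28 / 1.226 = 228.61
Round up: n = 229.

229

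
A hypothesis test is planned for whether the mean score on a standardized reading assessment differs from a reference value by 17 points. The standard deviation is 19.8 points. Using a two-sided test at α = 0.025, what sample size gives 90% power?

17

For a one-sample z-test, n = ((z_{α/2} + z_β)·σ/δ)².
z_{α/2} = 2.241 (two-sided α = 0.025); z_β = 1.282 (power 90% → β = 0.1).
n = (3.523 × 19.8 / 17)² = 16.84
Round up: n = 17.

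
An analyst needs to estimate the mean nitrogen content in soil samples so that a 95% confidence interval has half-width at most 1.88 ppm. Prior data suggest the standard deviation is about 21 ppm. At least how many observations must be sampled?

480

For a mean, the margin of error is E = z·σ/√n, so n = (zσ/E)².
At 95% confidence, z = 1.960.
n = (1.960 × 21 / 1.88)² = 479.33
Round up: n = 480.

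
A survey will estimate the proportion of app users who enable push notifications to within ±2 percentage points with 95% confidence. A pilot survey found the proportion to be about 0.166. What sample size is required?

For a proportion with margin E = 0.02 at 95% confidence, z = 1.960.
n = p̂(1−p̂)(z/E)² = 0.166 × 0.834 × (1.960/0.02)² = 1329.62
Round up: n = 1330.

n = 1330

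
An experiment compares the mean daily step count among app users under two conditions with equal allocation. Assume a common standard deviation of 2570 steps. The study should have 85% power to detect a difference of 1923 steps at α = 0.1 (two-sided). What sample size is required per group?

26 per group

For two equal groups, n per group = 2·((z_{α/2} + z_β)·σ/δ)².
z_{α/2} = 1.645; z_β = 1.036 (power 85%).
n = 2 × (2.681 × 2570 / 1923)² = 2 × 12.84 = 25.68
Round up: n = 26 per group.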